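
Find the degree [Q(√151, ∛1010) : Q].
[Q(√151, ∛1010) : Q] = 6

Let L = Q(√151, ∛1010). Since Q(√151) ⊂ L and [Q(√151):Q] = 2, the tower law gives 2 | [L:Q]. Likewise Q(∛1010) ⊂ L with [Q(∛1010):Q] = 3 (because 1010 is not a perfect cube), so 3 | [L:Q]. As gcd(2,3) = 1, [L:Q] is divisible by 6. Conversely L is generated over Q by √151 and ∛1010, so [L:Q] ≤ 2·3 = 6. Therefore [Q(√151, ∛1010) : Q] = 6.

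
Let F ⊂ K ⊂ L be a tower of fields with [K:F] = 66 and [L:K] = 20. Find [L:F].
[L:F] = 1320

The tower law says that for any tower of field extensions F ⊂ K ⊂ L with finite degrees, [L:F] = [L:K] · [K:F]. Here this gives [L:F] = 20 · 66 = 1320.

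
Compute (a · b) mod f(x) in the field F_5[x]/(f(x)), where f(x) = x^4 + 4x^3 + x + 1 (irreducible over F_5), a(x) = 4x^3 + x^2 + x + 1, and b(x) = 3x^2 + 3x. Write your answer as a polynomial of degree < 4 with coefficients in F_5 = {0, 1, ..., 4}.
a · b ≡ 3x^3 + 4x^2 + 4x + 3 (mod f(x))

Multiply in F_5[x]: a(x)·b(x) = (4x^3 + x^2 + x + 1)·(3x^2 + 3x) = 2x^5 + x^3 + x^2 + 3x. This has degree ≥ 4, so divide by f(x) over F_5: 2x^5 + x^3 + x^2 + 3x = (2x + 2)·(x^4 + 4x^3 + x + 1) + (3x^3 + 4x^2 + 4x + 3). Hence a·b ≡ 3x^3 + 4x^2 + 4x + 3 (mod f). (F_5[x]/(f) is a field with 5^4 = 625 elements since f is irreducible of degree 4.)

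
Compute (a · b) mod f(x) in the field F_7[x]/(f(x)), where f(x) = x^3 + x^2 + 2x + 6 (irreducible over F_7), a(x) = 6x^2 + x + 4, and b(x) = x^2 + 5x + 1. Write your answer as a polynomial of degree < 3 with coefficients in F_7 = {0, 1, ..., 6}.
a · b ≡ 6x^2 + 5x + 1 (mod f(x))

Multiply in F_7[x]: a(x)·b(x) = (6x^2 + x + 4)·(x^2 + 5x + 1) = 6x^4 + 3x^3 + x^2 + 4. This has degree ≥ 3, so divide by f(x) over F_7: 6x^4 + 3x^3 + x^2 + 4 = (6x + 4)·(x^3 + x^2 + 2x + 6) + (6x^2 + 5x + 1). Hence a·b ≡ 6x^2 + 5x + 1 (mod f). (F_7[x]/(f) is a field with 7^3 = 343 elements since f is irreducible of degree 3.)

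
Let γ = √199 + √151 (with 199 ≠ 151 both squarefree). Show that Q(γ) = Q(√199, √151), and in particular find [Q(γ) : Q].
[Q(γ) : Q] = 4 (equivalently, Q(γ) = Q(√199, √151))

Obviously Q(γ) ⊆ Q(√199, √151), and [Q(√199, √151):Q] = 4 (since 199, 151 are distinct squarefree integers > 1 with 30049 not a perfect square). To show equality we compute the minimal polynomial of γ. From γ = √199 + √151: γ^2 = 199 + 2√(30049) + 151 = 350 + 2√(30049), so γ^2 - 350 = 2√(30049); squaring, (γ^2 - 350)^2 = 4·30049, i.e. γ^4 - 700γ^2 + 122500 - 120196 = 0, i.e. γ^4 - 700γ^2 + 2304 = 0. So γ is a root of x^4 - 700x^2 + 2304. This polynomial is irreducible over Q: it has no rational root (each ±√199 ± √151 is irrational), and any factorization into two quadratics over Q would force √(30049) ∈ Q (pairing opposite roots) or √199, √151 ∈ Q (other pairings), all impossible. Hence [Q(γ):Q] = 4 = [Q(√199, √151):Q], so Q(γ) = Q(√199, √151).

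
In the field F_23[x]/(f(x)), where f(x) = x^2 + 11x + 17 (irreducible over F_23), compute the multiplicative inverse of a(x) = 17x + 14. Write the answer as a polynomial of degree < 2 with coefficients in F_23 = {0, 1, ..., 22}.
a(x)^(-1) ≡ 14x + 18 (mod f(x))

Since f is irreducible over F_23, F_23[x]/(f) is a field and a(x) ≠ 0 has an inverse. Apply the extended Euclidean algorithm to f(x) and a(x) in F_23[x]: f(x) = (19x + 8)·a(x) + (20). The last nonzero remainder is the constant 20 = gcd(f, a) in F_23. Back-substituting through the division chain expresses 20 = s(x)·a(x) + t(x)·f(x) with s(x) ≡ 4x + 15 (mod f), so (4x + 15)·a(x) ≡ 20 (mod f). Multiplying by 20^(-1) ≡ 15 in F_23 gives a(x)^(-1) ≡ 15·(4x + 15) ≡ 14x + 18 (mod f). Check: (17x + 14)·(14x + 18) = 8x^2 + 19x + 22 ≡ 1 (mod x^2 + 11x + 17).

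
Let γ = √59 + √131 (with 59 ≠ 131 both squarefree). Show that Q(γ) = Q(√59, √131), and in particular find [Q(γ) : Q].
[Q(γ) : Q] = 4 (equivalently, Q(γ) = Q(√59, √131))

Obviously Q(γ) ⊆ Q(√59, √131), and [Q(√59, √131):Q] = 4 (since 59, 131 are distinct squarefree integers > 1 with 7729 not a perfect square). To show equality we compute the minimal polynomial of γ. From γ = √59 + √131: γ^2 = 59 + 2√(7729) + 131 = 190 + 2√(7729), so γ^2 - 190 = 2√(7729); squaring, (γ^2 - 190)^2 = 4·7729, i.e. γ^4 - 380γ^2 + 36100 - 30916 = 0, i.e. γ^4 - 380γ^2 + 5184 = 0. So γ is a root of x^4 - 380x^2 + 5184. This polynomial is irreducible over Q: it has no rational root (each ±√59 ± √131 is irrational), and any factorization into two quadratics over Q would force √(7729) ∈ Q (pairing opposite roots) or √59, √131 ∈ Q (other pairings), all impossible. Hence [Q(γ):Q] = 4 = [Q(√59, √131):Q], so Q(γ) = Q(√59, √131).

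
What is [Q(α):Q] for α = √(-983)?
[Q(α):Q] = 2

[Q(α):Q] equals the degree of the minimal polynomial of α. Here α^2 = -983 and x^2 + 983 is irreducible (d = -983 is squarefree, ≠ 1, hence not a square), so deg(m_α) = 2. Thus [Q(α):Q] = 2.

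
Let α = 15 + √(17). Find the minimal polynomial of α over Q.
m_α(x) = x^2 - 30x + 208

From α - 15 = √(17), squaring gives (α - 15)^2 = 17, i.e. α^2 - 30α + 225 = 17, so α^2 - 30α + 208 = 0. The discriminant of x^2 - 30x + 208 is (-30)^2 - 4·(208) = 900 - 832 = 68, and 4·(17) is not a perfect square in Q since 17 is squarefree and ≠ 1. Hence x^2 - 30x + 208 is irreducible over Q and is the minimal polynomial of α.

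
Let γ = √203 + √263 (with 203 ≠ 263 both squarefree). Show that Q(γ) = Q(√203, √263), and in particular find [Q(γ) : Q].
[Q(γ) : Q] = 4 (equivalently, Q(γ) = Q(√203, √263))

Obviously Q(γ) ⊆ Q(√203, √263), and [Q(√203, √263):Q] = 4 (since 203, 263 are distinct squarefree integers > 1 with 53389 not a perfect square). To show equality we compute the minimal polynomial of γ. From γ = √203 + √263: γ^2 = 203 + 2√(53389) + 263 = 466 + 2√(53389), so γ^2 - 466 = 2√(53389); squaring, (γ^2 - 466)^2 = 4·53389, i.e. γ^4 - 932γ^2 + 217156 - 213556 = 0, i.e. γ^4 - 932γ^2 + 3600 = 0. So γ is a root of x^4 - 932x^2 + 3600. This polynomial is irreducible over Q: it has no rational root (each ±√203 ± √263 is irrational), and any factorization into two quadratics over Q would force √(53389) ∈ Q (pairing opposite roots) or √203, √263 ∈ Q (other pairings), all impossible. Hence [Q(γ):Q] = 4 = [Q(√203, √263):Q], so Q(γ) = Q(√203, √263).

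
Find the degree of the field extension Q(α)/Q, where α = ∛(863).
[Q(α):Q] = 3

The minimal polynomial of α is x^3 - 863, irreducible over Q since 863 is not a perfect cube (so x^3 - 863 has no rational root). Hence [Q(α):Q] = deg(m_α) = 3.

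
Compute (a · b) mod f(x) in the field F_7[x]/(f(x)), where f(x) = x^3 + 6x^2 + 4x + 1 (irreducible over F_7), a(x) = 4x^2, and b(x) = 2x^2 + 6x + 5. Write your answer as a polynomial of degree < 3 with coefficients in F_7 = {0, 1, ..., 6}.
a · b ≡ 6x^2 + 4x + 3 (mod f(x))

Multiply in F_7[x]: a(x)·b(x) = (4x^2)·(2x^2 + 6x + 5) = x^4 + 3x^3 + 6x^2. This has degree ≥ 3, so divide by f(x) over F_7: x^4 + 3x^3 + 6x^2 = (x + 4)·(x^3 + 6x^2 + 4x + 1) + (6x^2 + 4x + 3). Hence a·b ≡ 6x^2 + 4x + 3 (mod f). (F_7[x]/(f) is a field with 7^3 = 343 elements since f is irreducible of degree 3.)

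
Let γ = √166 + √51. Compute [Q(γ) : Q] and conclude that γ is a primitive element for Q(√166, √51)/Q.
[Q(γ) : Q] = 4 (equivalently, Q(γ) = Q(√166, √51))

Obviously Q(γ) ⊆ Q(√166, √51), and [Q(√166, √51):Q] = 4 (since 166, 51 are distinct squarefree integers > 1 with 8466 not a perfect square). To show equality we compute the minimal polynomial of γ. From γ = √166 + √51: γ^2 = 166 + 2√(8466) + 51 = 217 + 2√(8466), so γ^2 - 217 = 2√(8466); squaring, (γ^2 - 217)^2 = 4·8466, i.e. γ^4 - 434γ^2 + 47089 - 33864 = 0, i.e. γ^4 - 434γ^2 + 13225 = 0. So γ is a root of x^4 - 434x^2 + 13225. This polynomial is irreducible over Q: it has no rational root (each ±√166 ± √51 is irrational), and any factorization into two quadratics over Q would force √(8466) ∈ Q (pairing opposite roots) or √166, √51 ∈ Q (other pairings), all impossible. Hence [Q(γ):Q] = 4 = [Q(√166, √51):Q], so Q(γ) = Q(√166, √51).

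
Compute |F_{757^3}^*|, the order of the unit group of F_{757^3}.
|F_{757^3}^*| = 433798092

F_{757^3} has 757^3 = 433798093 elements; its multiplicative group consists of all nonzero elements, so |F_{757^3}^*| = 433798093 - 1 = 433798092. (It is cyclic since any finite subgroup of the multiplicative group of a field is cyclic.)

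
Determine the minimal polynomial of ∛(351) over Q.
m_α(x) = x^3 - 351

α satisfies α^3 = 351, so x^3 - 351 annihilates α. By the rational root test, a rational root p/q (in lowest terms) of x^3 - 351 would satisfy p^3 = 351 q^3, forcing q = 1 and p^3 = 351; but 351 is not a perfect cube, contradiction. A monic cubic over Q with no rational root is irreducible (any nontrivial factorization would include a linear factor). Hence x^3 - 351 is the minimal polynomial of α, and in particular [Q(α):Q] = 3.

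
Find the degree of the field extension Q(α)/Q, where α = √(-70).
[Q(α):Q] = 2

[Q(α):Q] equals the degree of the minimal polynomial of α. Here α^2 = -70 and x^2 + 70 is irreducible (d = -70 is squarefree, ≠ 1, hence not a square), so deg(m_α) = 2. Thus [Q(α):Q] = 2.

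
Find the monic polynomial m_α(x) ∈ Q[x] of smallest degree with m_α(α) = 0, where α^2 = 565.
m_α(x) = x^2 - 565

α satisfies α^2 - 565 = 0, so x^2 - 565 annihilates α. Since d = 565 is squarefree and ≠ 1, it is not a perfect square in Q, so x^2 - 565 has no rational root and is therefore irreducible over Q (a degree-2 polynomial over a field is irreducible iff it has no root). Hence m_α(x) = x^2 - 565.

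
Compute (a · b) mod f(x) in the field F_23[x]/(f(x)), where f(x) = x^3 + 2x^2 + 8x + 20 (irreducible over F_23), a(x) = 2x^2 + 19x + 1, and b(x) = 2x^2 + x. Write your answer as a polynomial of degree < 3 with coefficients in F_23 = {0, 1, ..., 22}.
a · b ≡ 17x^2 + 10x + 4 (mod f(x))

Multiply in F_23[x]: a(x)·b(x) = (2x^2 + 19x + 1)·(2x^2 + x) = 4x^4 + 17x^3 + 21x^2 + x. This has degree ≥ 3, so divide by f(x) over F_23: 4x^4 + 17x^3 + 21x^2 + x = (4x + 9)·(x^3 + 2x^2 + 8x + 20) + (17x^2 + 10x + 4). Hence a·b ≡ 17x^2 + 10x + 4 (mod f). (F_23[x]/(f) is a field with 23^3 = 12167 elements since f is irreducible of degree 3.)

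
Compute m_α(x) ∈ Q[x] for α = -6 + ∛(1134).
m_α(x) = x^3 + 18x^2 + 108x - 918

Set β = α + 6 = ∛(1134), so β^3 = 1134. Then (α + 6)^3 - 1134 = 0, i.e. α is a root of g(x) = (x + 6)^3 - 1134 = x^3 + 18x^2 + 108x - 918. Since g(x) = h(x + 6) where h(x) = x^3 - 1134, and h is irreducible over Q (because 1134 is not a perfect cube, so h has no rational root, and a monic cubic with no rational root is irreducible), g is also irreducible (irreducibility is preserved under the substitution x → x + 6). Hence m_α(x) = x^3 + 18x^2 + 108x - 918.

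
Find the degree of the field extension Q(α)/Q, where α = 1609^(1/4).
[Q(α):Q] = 4

α is a root of x^4 - 1609. By Eisenstein's criterion at the prime p = 1609 (which divides the constant term 1609 but p^2 = 2588881 does not, since 1609 is squarefree), x^4 - 1609 is irreducible over Q. Hence [Q(α):Q] = 4.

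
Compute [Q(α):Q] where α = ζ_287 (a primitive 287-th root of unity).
[Q(α):Q] = 240

The minimal polynomial of ζ_287 over Q is the 287-th cyclotomic polynomial Φ_287(x), which is irreducible over Q and has degree φ(287) = 240. Hence [Q(α):Q] = φ(287) = 240.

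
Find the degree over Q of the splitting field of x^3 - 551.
[K : Q] = 6

The roots of x^3 - 551 are ∛551, ω∛551, ω^2∛551 where ω = e^(2πi/3) is a primitive cube root of unity, so K = Q(∛551, ω). Now [Q(∛551):Q] = 3 (since 551 is not a perfect cube, x^3 - 551 is irreducible) and [Q(ω):Q] = 2. Both 2 and 3 divide [K:Q], and [K:Q] ≤ 3·2 = 6, so [K:Q] = 6. (Equivalently: Q(∛551) ⊂ R but ω ∉ R, so [K : Q(∛551)] = 2.)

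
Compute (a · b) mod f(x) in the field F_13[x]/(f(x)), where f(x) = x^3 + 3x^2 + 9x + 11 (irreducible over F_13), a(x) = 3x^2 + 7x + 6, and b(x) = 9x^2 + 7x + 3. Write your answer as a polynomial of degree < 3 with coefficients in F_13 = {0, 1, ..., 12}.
a · b ≡ 3x^2 + 12x + 11 (mod f(x))

Multiply in F_13[x]: a(x)·b(x) = (3x^2 + 7x + 6)·(9x^2 + 7x + 3) = x^4 + 6x^3 + 8x^2 + 11x + 5. This has degree ≥ 3, so divide by f(x) over F_13: x^4 + 6x^3 + 8x^2 + 11x + 5 = (x + 3)·(x^3 + 3x^2 + 9x + 11) + (3x^2 + 12x + 11). Hence a·b ≡ 3x^2 + 12x + 11 (mod f). (F_13[x]/(f) is a field with 13^3 = 2197 elements since f is irreducible of degree 3.)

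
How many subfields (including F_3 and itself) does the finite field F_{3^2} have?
F_{3^2} has 2 subfields

The subfields of F_{p^n} are exactly the fields F_{p^d} for d | n (each is the fixed field of the unique index-d subgroup of Gal(F_{p^n}/F_p) ≅ Z/nZ). The divisors of n = 2 are {1, 2}, giving 2 subfields: F_{3^1}, F_{3^2}.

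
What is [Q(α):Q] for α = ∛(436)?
[Q(α):Q] = 3

The minimal polynomial of α is x^3 - 436, irreducible over Q since 436 is not a perfect cube (so x^3 - 436 has no rational root). Hence [Q(α):Q] = deg(m_α) = 3.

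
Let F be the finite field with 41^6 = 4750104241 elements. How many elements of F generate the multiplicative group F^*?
There are φ(4750104240) = 1083124224 primitive elements

F_q^* is cyclic of order q - 1 = 4750104240. A cyclic group of order m has exactly φ(m) generators. Here m = 4750104240 = 2^4 · 3^2 · 5 · 7 · 547 · 1723, so the number of primitive elements is φ(4750104240) = 1083124224.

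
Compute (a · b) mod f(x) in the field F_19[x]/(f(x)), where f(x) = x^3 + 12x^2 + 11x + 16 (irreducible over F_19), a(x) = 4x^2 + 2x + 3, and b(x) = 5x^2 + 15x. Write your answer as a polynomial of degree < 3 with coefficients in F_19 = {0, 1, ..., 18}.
a · b ≡ 3x^2 + 18x + 3 (mod f(x))

Multiply in F_19[x]: a(x)·b(x) = (4x^2 + 2x + 3)·(5x^2 + 15x) = x^4 + 13x^3 + 7x^2 + 7x. This has degree ≥ 3, so divide by f(x) over F_19: x^4 + 13x^3 + 7x^2 + 7x = (x + 1)·(x^3 + 12x^2 + 11x + 16) + (3x^2 + 18x + 3). Hence a·b ≡ 3x^2 + 18x + 3 (mod f). (F_19[x]/(f) is a field with 19^3 = 6859 elements since f is irreducible of degree 3.)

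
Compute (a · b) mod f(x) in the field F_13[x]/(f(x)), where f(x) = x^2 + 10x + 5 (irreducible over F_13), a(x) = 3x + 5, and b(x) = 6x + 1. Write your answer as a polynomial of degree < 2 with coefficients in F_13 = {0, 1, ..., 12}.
a · b ≡ 9x + 6 (mod f(x))

Multiply in F_13[x]: a(x)·b(x) = (3x + 5)·(6x + 1) = 5x^2 + 7x + 5. This has degree ≥ 2, so divide by f(x) over F_13: 5x^2 + 7x + 5 = (5)·(x^2 + 10x + 5) + (9x + 6). Hence a·b ≡ 9x + 6 (mod f). (F_13[x]/(f) is a field with 13^2 = 169 elements since f is irreducible of degree 2.)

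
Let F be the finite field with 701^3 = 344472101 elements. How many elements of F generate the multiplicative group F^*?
There are φ(344472100) = 118104480 primitive elements

F_q^* is cyclic of order q - 1 = 344472100. A cyclic group of order m has exactly φ(m) generators. Here m = 344472100 = 2^2 · 5^2 · 7 · 492103, so the number of primitive elements is φ(344472100) = 118104480.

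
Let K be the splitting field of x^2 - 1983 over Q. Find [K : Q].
[K : Q] = 2

f(x) = x^2 - 1983 factors as (x - √1983)(x + √1983). The splitting field is K = Q(√1983). Since 1983 is squarefree and > 1, it is not a perfect square, so x^2 - 1983 is irreducible over Q and [Q(√1983) : Q] = 2. Hence [K : Q] = 2.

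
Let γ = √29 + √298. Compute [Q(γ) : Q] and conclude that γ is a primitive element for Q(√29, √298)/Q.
[Q(γ) : Q] = 4 (equivalently, Q(γ) = Q(√29, √298))

Obviously Q(γ) ⊆ Q(√29, √298), and [Q(√29, √298):Q] = 4 (since 29, 298 are distinct squarefree integers > 1 with 8642 not a perfect square). To show equality we compute the minimal polynomial of γ. From γ = √29 + √298: γ^2 = 29 + 2√(8642) + 298 = 327 + 2√(8642), so γ^2 - 327 = 2√(8642); squaring, (γ^2 - 327)^2 = 4·8642, i.e. γ^4 - 654γ^2 + 106929 - 34568 = 0, i.e. γ^4 - 654γ^2 + 72361 = 0. So γ is a root of x^4 - 654x^2 + 72361. This polynomial is irreducible over Q: it has no rational root (each ±√29 ± √298 is irrational), and any factorization into two quadratics over Q would force √(8642) ∈ Q (pairing opposite roots) or √29, √298 ∈ Q (other pairings), all impossible. Hence [Q(γ):Q] = 4 = [Q(√29, √298):Q], so Q(γ) = Q(√29, √298).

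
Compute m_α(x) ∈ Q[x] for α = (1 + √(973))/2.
m_α(x) = x^2 - x - 243

From 2α - 1 = √(973), squaring gives (2α - 1)^2 = 973, i.e. 4α^2 - 4α + 1 = 973, so α^2 - α + (1 - 973)/4 = 0. Since 973 ≡ 1 (mod 4), (1 - 973)/4 = -243 ∈ Z. The polynomial x^2 - x - 243 has discriminant 1 - 4·(-243) = 973, which is not a perfect square in Q (d = 973 is squarefree and ≠ 1), so x^2 - x - 243 is irreducible over Q. It is the minimal polynomial of α.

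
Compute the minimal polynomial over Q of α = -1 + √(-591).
m_α(x) = x^2 + 2x + 592

From α + 1 = √(-591), squaring gives (α + 1)^2 = -591, i.e. α^2 + 2α + 1 = -591, so α^2 + 2α + 592 = 0. The discriminant of x^2 + 2x + 592 is (2)^2 - 4·(592) = 4 - 2368 = -2364, and 4·(-591) is not a perfect square in Q since -591 is squarefree and ≠ 1. Hence x^2 + 2x + 592 is irreducible over Q and is the minimal polynomial of α.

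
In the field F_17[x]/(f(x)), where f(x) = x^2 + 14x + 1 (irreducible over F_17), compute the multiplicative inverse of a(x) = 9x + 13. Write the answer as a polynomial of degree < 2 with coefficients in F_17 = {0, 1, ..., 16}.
a(x)^(-1) ≡ 7x + 1 (mod f(x))

Since f is irreducible over F_17, F_17[x]/(f) is a field and a(x) ≠ 0 has an inverse. Apply the extended Euclidean algorithm to f(x) and a(x) in F_17[x]: f(x) = (2x + 10)·a(x) + (7). The last nonzero remainder is the constant 7 = gcd(f, a) in F_17. Back-substituting through the division chain expresses 7 = s(x)·a(x) + t(x)·f(x) with s(x) ≡ 15x + 7 (mod f), so (15x + 7)·a(x) ≡ 7 (mod f). Multiplying by 7^(-1) ≡ 5 in F_17 gives a(x)^(-1) ≡ 5·(15x + 7) ≡ 7x + 1 (mod f). Check: (9x + 13)·(7x + 1) = 12x^2 + 15x + 13 ≡ 1 (mod x^2 + 14x + 1).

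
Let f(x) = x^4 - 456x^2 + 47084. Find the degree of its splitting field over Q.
[K : Q] = 4

Solving the quadratic in x^2: x^2 = (456 ± √(456^2 - 4·47084))/2 = (456 ± √19600)/2 = (456 ± 140)/2, giving x^2 = 158 or x^2 = 298. So f(x) = (x^2 - 158)(x^2 - 298) and the roots of f are ±√158, ±√298. Hence the splitting field is K = Q(√158, √298). Since 158 and 298 are distinct squarefree integers > 1, their product 47084 is not a perfect square, so √298 ∉ Q(√158). By the tower law [K:Q] = [Q(√158,√298):Q(√158)] · [Q(√158):Q] = 2 · 2 = 4.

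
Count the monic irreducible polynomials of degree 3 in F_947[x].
There are 283092392 monic irreducible polynomials of degree 3 over F_947

Each element of F_{947^3} that lies in no proper subfield is a root of exactly one monic irreducible of degree 3 over F_947, and each such polynomial has 3 distinct roots in F_{947^3}. By Möbius inversion the count is N_947(3) = (1/3) Σ_{d|3} μ(3/d) · 947^d = (1/3)(μ(3)·947^1 + μ(1)·947^3) = 849277176/3 = 283092392.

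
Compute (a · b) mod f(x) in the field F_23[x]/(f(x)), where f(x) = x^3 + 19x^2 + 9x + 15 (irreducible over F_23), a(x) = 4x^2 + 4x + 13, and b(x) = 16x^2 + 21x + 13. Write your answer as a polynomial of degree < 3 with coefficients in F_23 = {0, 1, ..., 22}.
a · b ≡ 4x^2 + 7x + 20 (mod f(x))

Multiply in F_23[x]: a(x)·b(x) = (4x^2 + 4x + 13)·(16x^2 + 21x + 13) = 18x^4 + 10x^3 + 22x^2 + 3x + 8. This has degree ≥ 3, so divide by f(x) over F_23: 18x^4 + 10x^3 + 22x^2 + 3x + 8 = (18x + 13)·(x^3 + 19x^2 + 9x + 15) + (4x^2 + 7x + 20). Hence a·b ≡ 4x^2 + 7x + 20 (mod f). (F_23[x]/(f) is a field with 23^3 = 12167 elements since f is irreducible of degree 3.)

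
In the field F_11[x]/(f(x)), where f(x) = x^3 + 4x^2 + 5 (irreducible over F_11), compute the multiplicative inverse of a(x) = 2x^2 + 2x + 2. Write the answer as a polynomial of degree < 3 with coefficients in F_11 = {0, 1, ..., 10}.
a(x)^(-1) ≡ 7x^2 + 4x + 9 (mod f(x))

Since f is irreducible over F_11, F_11[x]/(f) is a field and a(x) ≠ 0 has an inverse. Apply the extended Euclidean algorithm to f(x) and a(x) in F_11[x]: f(x) = (6x + 7)·a(x) + (7x + 2);  a(x) = (5x + 2)·(7x + 2) + (9). The last nonzero remainder is the constant 9 = gcd(f, a) in F_11. Back-substituting through the division chain expresses 9 = s(x)·a(x) + t(x)·f(x) with s(x) ≡ 8x^2 + 3x + 4 (mod f), so (8x^2 + 3x + 4)·a(x) ≡ 9 (mod f). Multiplying by 9^(-1) ≡ 5 in F_11 gives a(x)^(-1) ≡ 5·(8x^2 + 3x + 4) ≡ 7x^2 + 4x + 9 (mod f). Check: (2x^2 + 2x + 2)·(7x^2 + 4x + 9) = 3x^4 + 7x^2 + 4x + 7 ≡ 1 (mod x^3 + 4x^2 + 5).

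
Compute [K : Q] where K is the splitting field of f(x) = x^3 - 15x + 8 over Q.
[K : Q] = 6

By the rational root test, any rational root of the monic integer polynomial f(x) = x^3 - 15x + 8 must be an integer dividing the constant term 8, i.e. one of ±{1, 2, 4, 8}. Evaluating: f(1) = -6, f(-1) = 22, f(2) = -14, f(-2) = 30, f(4) = 12, f(-4) = 4, f(8) = 400, f(-8) = -384; none is 0, so f has no rational root and is therefore irreducible over Q (a cubic with no linear factor over a field is irreducible). For an irreducible cubic, the Galois group is A_3 or S_3 according as the discriminant disc(f) = -4a^3 - 27b^2 = -4·(-15)^3 - 27·(8)^2 = 11772 is or is not a square in Q. Here disc(f) = 11772 is not a perfect square in Q, so the Galois group of f over Q is not contained in A_3 and must be all of S_3. The splitting field has degree |S_3| = 6 over Q, so [K : Q] = 6.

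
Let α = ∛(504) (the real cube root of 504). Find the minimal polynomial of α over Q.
m_α(x) = x^3 - 504

α satisfies α^3 = 504, so x^3 - 504 annihilates α. By the rational root test, a rational root p/q (in lowest terms) of x^3 - 504 would satisfy p^3 = 504 q^3, forcing q = 1 and p^3 = 504; but 504 is not a perfect cube, contradiction. A monic cubic over Q with no rational root is irreducible (any nontrivial factorization would include a linear factor). Hence x^3 - 504 is the minimal polynomial of α, and in particular [Q(α):Q] = 3.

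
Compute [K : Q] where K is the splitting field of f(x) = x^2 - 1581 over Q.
[K : Q] = 2

f(x) = x^2 - 1581 factors as (x - √1581)(x + √1581). The splitting field is K = Q(√1581). Since 1581 is squarefree and > 1, it is not a perfect square, so x^2 - 1581 is irreducible over Q and [Q(√1581) : Q] = 2. Hence [K : Q] = 2.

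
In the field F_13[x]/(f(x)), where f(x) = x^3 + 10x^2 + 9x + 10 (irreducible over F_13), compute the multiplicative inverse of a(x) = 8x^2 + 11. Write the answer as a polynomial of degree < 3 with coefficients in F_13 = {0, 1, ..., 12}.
a(x)^(-1) ≡ 4x^2 + 10x + 10 (mod f(x))

Since f is irreducible over F_13, F_13[x]/(f) is a field and a(x) ≠ 0 has an inverse. Apply the extended Euclidean algorithm to f(x) and a(x) in F_13[x]: f(x) = (5x + 11)·a(x) + (6x + 6);  a(x) = (10x + 3)·(6x + 6) + (6). The last nonzero remainder is the constant 6 = gcd(f, a) in F_13. Back-substituting through the division chain expresses 6 = s(x)·a(x) + t(x)·f(x) with s(x) ≡ 11x^2 + 8x + 8 (mod f), so (11x^2 + 8x + 8)·a(x) ≡ 6 (mod f). Multiplying by 6^(-1) ≡ 11 in F_13 gives a(x)^(-1) ≡ 11·(11x^2 + 8x + 8) ≡ 4x^2 + 10x + 10 (mod f). Check: (8x^2 + 11)·(4x^2 + 10x + 10) = 6x^4 + 2x^3 + 7x^2 + 6x + 6 ≡ 1 (mod x^3 + 10x^2 + 9x + 10).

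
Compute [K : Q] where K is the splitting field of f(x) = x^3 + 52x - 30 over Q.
[K : Q] = 6

By the rational root test, any rational root of the monic integer polynomial f(x) = x^3 + 52x - 30 must be an integer dividing the constant term -30, i.e. one of ±{1, 2, 3, 5, 6, 10, 15, 30}. Evaluating: f(1) = 23, f(-1) = -83, f(2) = 82, f(-2) = -142, f(3) = 153, f(-3) = -213, f(5) = 355, f(-5) = -415, f(6) = 498, f(-6) = -558, f(10) = 1490, f(-10) = -1550, f(15) = 4125, f(-15) = -4185, f(30) = 28530, f(-30) = -28590; none is 0, so f has no rational root and is therefore irreducible over Q (a cubic with no linear factor over a field is irreducible). For an irreducible cubic, the Galois group is A_3 or S_3 according as the discriminant disc(f) = -4a^3 - 27b^2 = -4·(52)^3 - 27·(-30)^2 = -586732 is or is not a square in Q. Here disc(f) = -586732 is not a perfect square in Q, so the Galois group of f over Q is not contained in A_3 and must be all of S_3. The splitting field has degree |S_3| = 6 over Q, so [K : Q] = 6.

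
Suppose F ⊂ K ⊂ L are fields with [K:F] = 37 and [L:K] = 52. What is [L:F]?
[L:F] = 1924

The tower law says that for any tower of field extensions F ⊂ K ⊂ L with finite degrees, [L:F] = [L:K] · [K:F]. Here this gives [L:F] = 52 · 37 = 1924.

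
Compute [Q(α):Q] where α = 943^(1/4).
[Q(α):Q] = 4

α is a root of x^4 - 943. By Eisenstein's criterion at the prime p = 23 (which divides the constant term 943 but p^2 = 529 does not, since 943 is squarefree), x^4 - 943 is irreducible over Q. Hence [Q(α):Q] = 4.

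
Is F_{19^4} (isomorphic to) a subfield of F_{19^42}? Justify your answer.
No: F_{19^4} is not a subfield of F_{19^42}

F_{p^m} embeds in F_{p^n} iff m | n. Here 4 ∤ 42 (since 42 = 10·4 + 2 with remainder 2 ≠ 0), so F_{19^4} is not a subfield of F_{19^42}. Equivalently: if it were, the tower law would give 4 = [F_{19^4}:F_19] dividing [F_{19^42}:F_19] = 42, contradiction.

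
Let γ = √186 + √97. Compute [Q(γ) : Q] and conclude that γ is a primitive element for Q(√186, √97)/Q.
[Q(γ) : Q] = 4 (equivalently, Q(γ) = Q(√186, √97))

Obviously Q(γ) ⊆ Q(√186, √97), and [Q(√186, √97):Q] = 4 (since 186, 97 are distinct squarefree integers > 1 with 18042 not a perfect square). To show equality we compute the minimal polynomial of γ. From γ = √186 + √97: γ^2 = 186 + 2√(18042) + 97 = 283 + 2√(18042), so γ^2 - 283 = 2√(18042); squaring, (γ^2 - 283)^2 = 4·18042, i.e. γ^4 - 566γ^2 + 80089 - 72168 = 0, i.e. γ^4 - 566γ^2 + 7921 = 0. So γ is a root of x^4 - 566x^2 + 7921. This polynomial is irreducible over Q: it has no rational root (each ±√186 ± √97 is irrational), and any factorization into two quadratics over Q would force √(18042) ∈ Q (pairing opposite roots) or √186, √97 ∈ Q (other pairings), all impossible. Hence [Q(γ):Q] = 4 = [Q(√186, √97):Q], so Q(γ) = Q(√186, √97).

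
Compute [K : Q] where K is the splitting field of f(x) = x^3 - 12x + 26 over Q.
[K : Q] = 6

By the rational root test, any rational root of the monic integer polynomial f(x) = x^3 - 12x + 26 must be an integer dividing the constant term 26, i.e. one of ±{1, 2, 13, 26}. Evaluating: f(1) = 15, f(-1) = 37, f(2) = 10, f(-2) = 42, f(13) = 2067, f(-13) = -2015, f(26) = 17290, f(-26) = -17238; none is 0, so f has no rational root and is therefore irreducible over Q (a cubic with no linear factor over a field is irreducible). For an irreducible cubic, the Galois group is A_3 or S_3 according as the discriminant disc(f) = -4a^3 - 27b^2 = -4·(-12)^3 - 27·(26)^2 = -11340 is or is not a square in Q. Here disc(f) = -11340 is not a perfect square in Q, so the Galois group of f over Q is not contained in A_3 and must be all of S_3. The splitting field has degree |S_3| = 6 over Q, so [K : Q] = 6.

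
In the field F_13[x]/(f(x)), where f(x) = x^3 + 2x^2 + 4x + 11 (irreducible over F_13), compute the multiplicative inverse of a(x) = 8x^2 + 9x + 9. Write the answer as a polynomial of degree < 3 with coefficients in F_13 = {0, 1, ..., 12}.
a(x)^(-1) ≡ 2x^2 + 2x + 4 (mod f(x))

Since f is irreducible over F_13, F_13[x]/(f) is a field and a(x) ≠ 0 has an inverse. Apply the extended Euclidean algorithm to f(x) and a(x) in F_13[x]: f(x) = (5x + 6)·a(x) + (9x + 9);  a(x) = (11x + 3)·(9x + 9) + (8). The last nonzero remainder is the constant 8 = gcd(f, a) in F_13. Back-substituting through the division chain expresses 8 = s(x)·a(x) + t(x)·f(x) with s(x) ≡ 3x^2 + 3x + 6 (mod f), so (3x^2 + 3x + 6)·a(x) ≡ 8 (mod f). Multiplying by 8^(-1) ≡ 5 in F_13 gives a(x)^(-1) ≡ 5·(3x^2 + 3x + 6) ≡ 2x^2 + 2x + 4 (mod f). Check: (8x^2 + 9x + 9)·(2x^2 + 2x + 4) = 3x^4 + 8x^3 + 3x^2 + 2x + 10 ≡ 1 (mod x^3 + 2x^2 + 4x + 11).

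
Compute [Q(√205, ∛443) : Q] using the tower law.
[Q(√205, ∛443) : Q] = 6

Let L = Q(√205, ∛443). Since Q(√205) ⊂ L and [Q(√205):Q] = 2, the tower law gives 2 | [L:Q]. Likewise Q(∛443) ⊂ L with [Q(∛443):Q] = 3 (because 443 is not a perfect cube), so 3 | [L:Q]. As gcd(2,3) = 1, [L:Q] is divisible by 6. Conversely L is generated over Q by √205 and ∛443, so [L:Q] ≤ 2·3 = 6. Therefore [Q(√205, ∛443) : Q] = 6.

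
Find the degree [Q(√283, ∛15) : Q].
[Q(√283, ∛15) : Q] = 6

Let L = Q(√283, ∛15). Since Q(√283) ⊂ L and [Q(√283):Q] = 2, the tower law gives 2 | [L:Q]. Likewise Q(∛15) ⊂ L with [Q(∛15):Q] = 3 (because 15 is not a perfect cube), so 3 | [L:Q]. As gcd(2,3) = 1, [L:Q] is divisible by 6. Conversely L is generated over Q by √283 and ∛15, so [L:Q] ≤ 2·3 = 6. Therefore [Q(√283, ∛15) : Q] = 6.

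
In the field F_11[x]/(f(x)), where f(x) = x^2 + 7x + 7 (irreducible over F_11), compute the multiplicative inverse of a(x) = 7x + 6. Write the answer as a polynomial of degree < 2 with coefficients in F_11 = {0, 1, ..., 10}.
a(x)^(-1) ≡ 6x + 7 (mod f(x))

Since f is irreducible over F_11, F_11[x]/(f) is a field and a(x) ≠ 0 has an inverse. Apply the extended Euclidean algorithm to f(x) and a(x) in F_11[x]: f(x) = (8x + 2)·a(x) + (6). The last nonzero remainder is the constant 6 = gcd(f, a) in F_11. Back-substituting through the division chain expresses 6 = s(x)·a(x) + t(x)·f(x) with s(x) ≡ 3x + 9 (mod f), so (3x + 9)·a(x) ≡ 6 (mod f). Multiplying by 6^(-1) ≡ 2 in F_11 gives a(x)^(-1) ≡ 2·(3x + 9) ≡ 6x + 7 (mod f). Check: (7x + 6)·(6x + 7) = 9x^2 + 8x + 9 ≡ 1 (mod x^2 + 7x + 7).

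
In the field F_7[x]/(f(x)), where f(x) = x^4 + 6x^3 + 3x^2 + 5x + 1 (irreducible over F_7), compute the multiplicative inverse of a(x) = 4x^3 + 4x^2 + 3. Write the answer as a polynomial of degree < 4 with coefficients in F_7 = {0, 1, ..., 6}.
a(x)^(-1) ≡ 2x^3 + 4x^2 + 3x + 3 (mod f(x))

Since f is irreducible over F_7, F_7[x]/(f) is a field and a(x) ≠ 0 has an inverse. Apply the extended Euclidean algorithm to f(x) and a(x) in F_7[x]: f(x) = (2x + 3)·a(x) + (5x^2 + 6x + 6);  a(x) = (5x + 6)·(5x^2 + 6x + 6) + (4x + 2);  (5x^2 + 6x + 6) = (3x)·(4x + 2) + (6). The last nonzero remainder is the constant 6 = gcd(f, a) in F_7. Back-substituting through the division chain expresses 6 = s(x)·a(x) + t(x)·f(x) with s(x) ≡ 5x^3 + 3x^2 + 4x + 4 (mod f), so (5x^3 + 3x^2 + 4x + 4)·a(x) ≡ 6 (mod f). Multiplying by 6^(-1) ≡ 6 in F_7 gives a(x)^(-1) ≡ 6·(5x^3 + 3x^2 + 4x + 4) ≡ 2x^3 + 4x^2 + 3x + 3 (mod f). Check: (4x^3 + 4x^2 + 3)·(2x^3 + 4x^2 + 3x + 3) = x^6 + 3x^5 + 2x^3 + 3x^2 + 2x + 2 ≡ 1 (mod x^4 + 6x^3 + 3x^2 + 5x + 1).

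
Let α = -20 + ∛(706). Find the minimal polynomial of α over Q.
m_α(x) = x^3 + 60x^2 + 1200x + 7294

Set β = α + 20 = ∛(706), so β^3 = 706. Then (α + 20)^3 - 706 = 0, i.e. α is a root of g(x) = (x + 20)^3 - 706 = x^3 + 60x^2 + 1200x + 7294. Since g(x) = h(x + 20) where h(x) = x^3 - 706, and h is irreducible over Q (because 706 is not a perfect cube, so h has no rational root, and a monic cubic with no rational root is irreducible), g is also irreducible (irreducibility is preserved under the substitution x → x + 20). Hence m_α(x) = x^3 + 60x^2 + 1200x + 7294.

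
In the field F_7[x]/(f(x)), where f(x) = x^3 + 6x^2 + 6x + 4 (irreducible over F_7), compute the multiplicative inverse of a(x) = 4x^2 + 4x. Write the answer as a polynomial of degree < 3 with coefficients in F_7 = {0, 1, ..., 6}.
a(x)^(-1) ≡ 6x^2 + 5x (mod f(x))

Since f is irreducible over F_7, F_7[x]/(f) is a field and a(x) ≠ 0 has an inverse. Apply the extended Euclidean algorithm to f(x) and a(x) in F_7[x]: f(x) = (2x + 3)·a(x) + (x + 4);  a(x) = (4x + 2)·(x + 4) + (6). The last nonzero remainder is the constant 6 = gcd(f, a) in F_7. Back-substituting through the division chain expresses 6 = s(x)·a(x) + t(x)·f(x) with s(x) ≡ x^2 + 2x (mod f), so (x^2 + 2x)·a(x) ≡ 6 (mod f). Multiplying by 6^(-1) ≡ 6 in F_7 gives a(x)^(-1) ≡ 6·(x^2 + 2x) ≡ 6x^2 + 5x (mod f). Check: (4x^2 + 4x)·(6x^2 + 5x) = 3x^4 + 2x^3 + 6x^2 ≡ 1 (mod x^3 + 6x^2 + 6x + 4).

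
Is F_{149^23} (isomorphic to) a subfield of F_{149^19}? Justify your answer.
No: F_{149^23} is not a subfield of F_{149^19}

F_{p^m} embeds in F_{p^n} iff m | n. Here 23 ∤ 19 (since 19 = 0·23 + 19 with remainder 19 ≠ 0), so F_{149^23} is not a subfield of F_{149^19}. Equivalently: if it were, the tower law would give 23 = [F_{149^23}:F_149] dividing [F_{149^19}:F_149] = 19, contradiction.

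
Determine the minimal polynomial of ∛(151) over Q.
m_α(x) = x^3 - 151

α satisfies α^3 = 151, so x^3 - 151 annihilates α. By the rational root test, a rational root p/q (in lowest terms) of x^3 - 151 would satisfy p^3 = 151 q^3, forcing q = 1 and p^3 = 151; but 151 is not a perfect cube, contradiction. A monic cubic over Q with no rational root is irreducible (any nontrivial factorization would include a linear factor). Hence x^3 - 151 is the minimal polynomial of α, and in particular [Q(α):Q] = 3.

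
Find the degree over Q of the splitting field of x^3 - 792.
[K : Q] = 6

The roots of x^3 - 792 are ∛792, ω∛792, ω^2∛792 where ω = e^(2πi/3) is a primitive cube root of unity, so K = Q(∛792, ω). Now [Q(∛792):Q] = 3 (since 792 is not a perfect cube, x^3 - 792 is irreducible) and [Q(ω):Q] = 2. Both 2 and 3 divide [K:Q], and [K:Q] ≤ 3·2 = 6, so [K:Q] = 6. (Equivalently: Q(∛792) ⊂ R but ω ∉ R, so [K : Q(∛792)] = 2.)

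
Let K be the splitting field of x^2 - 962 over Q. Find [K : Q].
[K : Q] = 2

f(x) = x^2 - 962 factors as (x - √962)(x + √962). The splitting field is K = Q(√962). Since 962 is squarefree and > 1, it is not a perfect square, so x^2 - 962 is irreducible over Q and [Q(√962) : Q] = 2. Hence [K : Q] = 2.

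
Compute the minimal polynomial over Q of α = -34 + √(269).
m_α(x) = x^2 + 68x + 887

From α + 34 = √(269), squaring gives (α + 34)^2 = 269, i.e. α^2 + 68α + 1156 = 269, so α^2 + 68α + 887 = 0. The discriminant of x^2 + 68x + 887 is (68)^2 - 4·(887) = 4624 - 3548 = 1076, and 4·(269) is not a perfect square in Q since 269 is squarefree and ≠ 1. Hence x^2 + 68x + 887 is irreducible over Q and is the minimal polynomial of α.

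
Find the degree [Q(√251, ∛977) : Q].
[Q(√251, ∛977) : Q] = 6

Let L = Q(√251, ∛977). Since Q(√251) ⊂ L and [Q(√251):Q] = 2, the tower law gives 2 | [L:Q]. Likewise Q(∛977) ⊂ L with [Q(∛977):Q] = 3 (because 977 is not a perfect cube), so 3 | [L:Q]. As gcd(2,3) = 1, [L:Q] is divisible by 6. Conversely L is generated over Q by √251 and ∛977, so [L:Q] ≤ 2·3 = 6. Therefore [Q(√251, ∛977) : Q] = 6.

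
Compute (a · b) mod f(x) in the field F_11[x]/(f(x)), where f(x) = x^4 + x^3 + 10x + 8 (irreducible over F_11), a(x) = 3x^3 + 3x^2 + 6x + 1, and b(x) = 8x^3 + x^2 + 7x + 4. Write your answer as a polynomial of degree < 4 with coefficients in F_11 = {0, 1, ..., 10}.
a · b ≡ 2x^3 + 9x^2 + 10x + 2 (mod f(x))

Multiply in F_11[x]: a(x)·b(x) = (3x^3 + 3x^2 + 6x + 1)·(8x^3 + x^2 + 7x + 4) = 2x^6 + 5x^5 + 6x^4 + 3x^3 + 9x + 4. This has degree ≥ 4, so divide by f(x) over F_11: 2x^6 + 5x^5 + 6x^4 + 3x^3 + 9x + 4 = (2x^2 + 3x + 3)·(x^4 + x^3 + 10x + 8) + (2x^3 + 9x^2 + 10x + 2). Hence a·b ≡ 2x^3 + 9x^2 + 10x + 2 (mod f). (F_11[x]/(f) is a field with 11^4 = 14641 elements since f is irreducible of degree 4.)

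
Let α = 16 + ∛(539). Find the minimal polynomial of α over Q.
m_α(x) = x^3 - 48x^2 + 768x - 4635

Set β = α - 16 = ∛(539), so β^3 = 539. Then (α - 16)^3 - 539 = 0, i.e. α is a root of g(x) = (x - 16)^3 - 539 = x^3 - 48x^2 + 768x - 4635. Since g(x) = h(x - 16) where h(x) = x^3 - 539, and h is irreducible over Q (because 539 is not a perfect cube, so h has no rational root, and a monic cubic with no rational root is irreducible), g is also irreducible (irreducibility is preserved under the substitution x → x - 16). Hence m_α(x) = x^3 - 48x^2 + 768x - 4635.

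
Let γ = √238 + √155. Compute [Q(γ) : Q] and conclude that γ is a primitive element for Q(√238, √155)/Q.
[Q(γ) : Q] = 4 (equivalently, Q(γ) = Q(√238, √155))

Obviously Q(γ) ⊆ Q(√238, √155), and [Q(√238, √155):Q] = 4 (since 238, 155 are distinct squarefree integers > 1 with 36890 not a perfect square). To show equality we compute the minimal polynomial of γ. From γ = √238 + √155: γ^2 = 238 + 2√(36890) + 155 = 393 + 2√(36890), so γ^2 - 393 = 2√(36890); squaring, (γ^2 - 393)^2 = 4·36890, i.e. γ^4 - 786γ^2 + 154449 - 147560 = 0, i.e. γ^4 - 786γ^2 + 6889 = 0. So γ is a root of x^4 - 786x^2 + 6889. This polynomial is irreducible over Q: it has no rational root (each ±√238 ± √155 is irrational), and any factorization into two quadratics over Q would force √(36890) ∈ Q (pairing opposite roots) or √238, √155 ∈ Q (other pairings), all impossible. Hence [Q(γ):Q] = 4 = [Q(√238, √155):Q], so Q(γ) = Q(√238, √155).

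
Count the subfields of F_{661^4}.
F_{661^4} has 3 subfields

The subfields of F_{p^n} are exactly the fields F_{p^d} for d | n (each is the fixed field of the unique index-d subgroup of Gal(F_{p^n}/F_p) ≅ Z/nZ). The divisors of n = 4 are {1, 2, 4}, giving 3 subfields: F_{661^1}, F_{661^2}, F_{661^4}.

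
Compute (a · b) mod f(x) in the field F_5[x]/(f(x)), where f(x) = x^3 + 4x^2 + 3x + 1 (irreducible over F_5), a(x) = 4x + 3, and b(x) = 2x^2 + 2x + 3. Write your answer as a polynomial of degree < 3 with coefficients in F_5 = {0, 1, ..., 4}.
a · b ≡ 2x^2 + 4x + 1 (mod f(x))

Multiply in F_5[x]: a(x)·b(x) = (4x + 3)·(2x^2 + 2x + 3) = 3x^3 + 4x^2 + 3x + 4. This has degree ≥ 3, so divide by f(x) over F_5: 3x^3 + 4x^2 + 3x + 4 = (3)·(x^3 + 4x^2 + 3x + 1) + (2x^2 + 4x + 1). Hence a·b ≡ 2x^2 + 4x + 1 (mod f). (F_5[x]/(f) is a field with 5^3 = 125 elements since f is irreducible of degree 3.)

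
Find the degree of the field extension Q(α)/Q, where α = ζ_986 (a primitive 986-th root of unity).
[Q(α):Q] = 448

The minimal polynomial of ζ_986 over Q is the 986-th cyclotomic polynomial Φ_986(x), which is irreducible over Q and has degree φ(986) = 448. Hence [Q(α):Q] = φ(986) = 448.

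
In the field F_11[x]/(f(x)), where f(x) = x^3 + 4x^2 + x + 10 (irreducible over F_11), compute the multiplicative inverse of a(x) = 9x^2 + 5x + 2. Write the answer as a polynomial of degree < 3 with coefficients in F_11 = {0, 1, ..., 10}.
a(x)^(-1) ≡ 5x^2 + 9x + 10 (mod f(x))

Since f is irreducible over F_11, F_11[x]/(f) is a field and a(x) ≠ 0 has an inverse. Apply the extended Euclidean algorithm to f(x) and a(x) in F_11[x]: f(x) = (5x + 5)·a(x) + (10x);  a(x) = (2x + 6)·(10x) + (2). The last nonzero remainder is the constant 2 = gcd(f, a) in F_11. Back-substituting through the division chain expresses 2 = s(x)·a(x) + t(x)·f(x) with s(x) ≡ 10x^2 + 7x + 9 (mod f), so (10x^2 + 7x + 9)·a(x) ≡ 2 (mod f). Multiplying by 2^(-1) ≡ 6 in F_11 gives a(x)^(-1) ≡ 6·(10x^2 + 7x + 9) ≡ 5x^2 + 9x + 10 (mod f). Check: (9x^2 + 5x + 2)·(5x^2 + 9x + 10) = x^4 + 7x^3 + 2x^2 + 2x + 9 ≡ 1 (mod x^3 + 4x^2 + x + 10).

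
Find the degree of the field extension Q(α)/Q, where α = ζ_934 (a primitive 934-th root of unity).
[Q(α):Q] = 466

The minimal polynomial of ζ_934 over Q is the 934-th cyclotomic polynomial Φ_934(x), which is irreducible over Q and has degree φ(934) = 466. Hence [Q(α):Q] = φ(934) = 466.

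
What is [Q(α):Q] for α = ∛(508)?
[Q(α):Q] = 3

The minimal polynomial of α is x^3 - 508, irreducible over Q since 508 is not a perfect cube (so x^3 - 508 has no rational root). Hence [Q(α):Q] = deg(m_α) = 3.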